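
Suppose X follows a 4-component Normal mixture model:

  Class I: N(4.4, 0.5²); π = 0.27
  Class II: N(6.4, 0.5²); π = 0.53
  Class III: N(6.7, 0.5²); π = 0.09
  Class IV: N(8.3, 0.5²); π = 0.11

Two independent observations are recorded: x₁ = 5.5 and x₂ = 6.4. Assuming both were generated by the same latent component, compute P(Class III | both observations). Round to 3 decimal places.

The responsibility of component k is w_k f_k(x) divided by Σ_j w_j f_j(x).
Since both observations come from the same component, the likelihood for component k is f_k(x₁)·f_k(x₂).
  L_I = [(1/(0.5·√(2π)))·exp(−(5.5−4.4)²/(2·0.5²)) = 0.797885·exp(-2.42000) = 0.0709492] × [0.00026766] = 1.89903e-05
  L_II = [(1/(0.5·√(2π)))·exp(−(5.5−6.4)²/(2·0.5²)) = 0.797885·exp(-1.62000) = 0.1579] × [0.797885] = 0.125986
  L_III = [(1/(0.5·√(2π)))·exp(−(5.5−6.7)²/(2·0.5²)) = 0.797885·exp(-2.88000) = 0.0447891] × [0.666449] = 0.0298496
  L_IV = [(1/(0.5·√(2π)))·exp(−(5.5−8.3)²/(2·0.5²)) = 0.797885·exp(-15.68000) = 1.23652e-07] × [0.000583894] = 7.21999e-11
Weight by the priors:
  w_I·L_I = 0.27 × 1.89903e-05 = 5.12738e-06
  w_II·L_II = 0.53 × 0.125986 = 0.0667727
  w_III·L_III = 0.09 × 0.0298496 = 0.00268647
  w_IV·L_IV = 0.11 × 7.21999e-11 = 7.94199e-12
Evidence: 5.12738e-06 + 0.0667727 + 0.00268647 + 7.94199e-12 = 0.0694643
P(Class III | data) = 0.00268647 / 0.0694643 ≈ 0.039

0.039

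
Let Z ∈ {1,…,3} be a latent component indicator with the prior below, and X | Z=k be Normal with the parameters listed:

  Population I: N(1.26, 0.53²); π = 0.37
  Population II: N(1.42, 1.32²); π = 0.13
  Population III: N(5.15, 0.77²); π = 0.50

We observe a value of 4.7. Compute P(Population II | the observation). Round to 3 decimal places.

By Bayes' theorem, P(k | x) = π_k f_k(x) / Σ_j π_j f_j(x).
Evaluate each component's likelihood at the observed value:
  f_I = 5.35519e-10
  f_II = 0.0137901
  f_III = 0.436772
Unnormalised posteriors:
  π_I·f_I = 0.37 × 5.35519e-10 = 1.98142e-10
  π_II·f_II = 0.13 × 0.0137901 = 0.00179271
  π_III·f_III = 0.50 × 0.436772 = 0.218386
Normaliser: 1.98142e-10 + 0.00179271 + 0.218386 = 0.220179
P(Population II | the observation) = 0.00179271 / 0.220179 ≈ 0.008

0.008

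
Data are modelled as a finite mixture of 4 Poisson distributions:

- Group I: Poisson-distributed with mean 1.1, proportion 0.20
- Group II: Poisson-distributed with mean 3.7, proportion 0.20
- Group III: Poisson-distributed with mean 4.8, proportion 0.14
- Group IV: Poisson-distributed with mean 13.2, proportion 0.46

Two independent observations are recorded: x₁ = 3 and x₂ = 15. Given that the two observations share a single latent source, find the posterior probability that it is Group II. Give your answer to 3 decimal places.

P(component k | x) = w_k·f_k(x) / marginal(x), where marginal(x) = Σ_j w_j·f_j(x).
Since both observations come from the same component, the likelihood for component k is f_k(x₁)·f_k(x₂).
  f_I = [e^(−1.1)·1.1^3/3! = 0.0738419] × [1.06333e-12] = 7.85181e-14
  f_II = [e^(−3.7)·3.7^3/3! = 0.20872] × [6.3043e-06] = 1.31583e-06
  f_III = [e^(−4.8)·4.8^3/3! = 0.151691] × [0.000104113] = 1.5793e-05
  f_IV = [e^(−13.2)·13.2^3/3! = 0.000709387] × [0.0910798] = 6.46109e-05
Weight by the priors:
  w_I·f_I = 0.20 × 7.85181e-14 = 1.57036e-14
  w_II·f_II = 0.20 × 1.31583e-06 = 2.63167e-07
  w_III·f_III = 0.14 × 1.5793e-05 = 2.21102e-06
  w_IV·f_IV = 0.46 × 6.46109e-05 = 2.9721e-05
Evidence: 1.57036e-14 + 2.63167e-07 + 2.21102e-06 + 2.9721e-05 = 3.21952e-05
P(Group II | x₁,x₂) = 2.63167e-07 / 3.21952e-05 ≈ 0.008

0.008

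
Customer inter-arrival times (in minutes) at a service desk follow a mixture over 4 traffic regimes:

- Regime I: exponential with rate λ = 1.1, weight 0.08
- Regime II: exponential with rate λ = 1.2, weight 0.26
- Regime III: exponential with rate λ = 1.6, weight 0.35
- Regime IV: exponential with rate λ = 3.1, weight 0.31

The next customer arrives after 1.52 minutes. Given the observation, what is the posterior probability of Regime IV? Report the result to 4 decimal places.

P(component k | x) = π_k·f_k(x) / marginal(x), where marginal(x) = Σ_j π_j·f_j(x).
Exponential densities:
  f_I = 1.1·e^(−1.1·1.52) = 1.1·e^(−1.6720) = 0.206658
  f_II = 1.2·e^(−1.2·1.52) = 1.2·e^(−1.8240) = 0.193655
  f_III = 1.6·e^(−1.6·1.52) = 1.6·e^(−2.4320) = 0.140577
  f_IV = 3.1·e^(−3.1·1.52) = 3.1·e^(−4.7120) = 0.027859
Multiply by the mixture weights:
  π_I·f_I = 0.08 × 0.206658 = 0.0165326
  π_II·f_II = 0.26 × 0.193655 = 0.0503502
  π_III·f_III = 0.35 × 0.140577 = 0.0492021
  π_IV·f_IV = 0.31 × 0.027859 = 0.0086363
Marginal: 0.0165326 + 0.0503502 + 0.0492021 + 0.0086363 = 0.124721
So the posterior for Regime IV is 0.0086363 / 0.124721 ≈ 0.0692.

0.0692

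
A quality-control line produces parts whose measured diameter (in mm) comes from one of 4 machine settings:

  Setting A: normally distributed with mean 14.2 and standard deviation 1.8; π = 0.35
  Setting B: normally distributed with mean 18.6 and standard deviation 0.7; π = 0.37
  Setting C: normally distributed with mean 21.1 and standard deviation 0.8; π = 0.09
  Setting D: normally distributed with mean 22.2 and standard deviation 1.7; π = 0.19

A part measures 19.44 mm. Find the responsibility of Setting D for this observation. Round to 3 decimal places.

0.099

The responsibility of component k is π_k f_k(x) divided by Σ_j π_j f_j(x).
Normal densities:
  p_A = 0.00320191
  p_B = 0.277409
  p_C = 0.0579249
  p_D = 0.0628194
Weight by the priors:
  π_A·p_A = 0.35 × 0.00320191 = 0.00112067
  π_B·p_B = 0.37 × 0.277409 = 0.102641
  π_C·p_C = 0.09 × 0.0579249 = 0.00521324
  π_D·p_D = 0.19 × 0.0628194 = 0.0119357
Sum: 0.00112067 + 0.102641 + 0.00521324 + 0.0119357 = 0.120911
P(Setting D | 19.44 mm) ≈ 0.099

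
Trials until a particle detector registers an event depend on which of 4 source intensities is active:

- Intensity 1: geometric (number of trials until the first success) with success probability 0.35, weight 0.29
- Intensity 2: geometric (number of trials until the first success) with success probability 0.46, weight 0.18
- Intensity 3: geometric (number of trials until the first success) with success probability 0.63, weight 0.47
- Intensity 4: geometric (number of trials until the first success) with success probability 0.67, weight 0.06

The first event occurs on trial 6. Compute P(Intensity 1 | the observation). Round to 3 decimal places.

0.662

The responsibility of component k is w_k f_k(x) divided by Σ_j w_j f_j(x).
Component likelihoods at x = 6:
  p_1 = 0.0406102
  p_2 = 0.0211216
  p_3 = 0.00436867
  p_4 = 0.00262207
Multiply by the mixture weights:
  w_1·p_1 = 0.29 × 0.0406102 = 0.0117769
  w_2·p_2 = 0.18 × 0.0211216 = 0.00380189
  w_3·p_3 = 0.47 × 0.00436867 = 0.00205327
  w_4·p_4 = 0.06 × 0.00262207 = 0.000157324
Normaliser: 0.0117769 + 0.00380189 + 0.00205327 + 0.000157324 = 0.0177894
P(Intensity 1 | the observation) = 0.0117769 / 0.0177894 ≈ 0.662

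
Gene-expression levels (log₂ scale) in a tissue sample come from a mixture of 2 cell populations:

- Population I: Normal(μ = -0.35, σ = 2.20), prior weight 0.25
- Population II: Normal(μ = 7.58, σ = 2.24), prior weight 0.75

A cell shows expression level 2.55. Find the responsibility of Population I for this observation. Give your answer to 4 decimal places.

0.6392

By Bayes' theorem, P(k | x) = w_k f_k(x) / Σ_j w_j f_j(x).
Component likelihoods at x = 2.55:
  L_I = (1/(2.20·√(2π)))·exp(−(2.55−-0.35)²/(2·2.20²)) = 0.181337·exp(-0.86880) = 0.0760627
  L_II = (1/(2.24·√(2π)))·exp(−(2.55−7.58)²/(2·2.24²)) = 0.178099·exp(-2.52122) = 0.0143124
Prior × likelihood for each component:
  w_I·L_I = 0.25 × 0.0760627 = 0.0190157
  w_II·L_II = 0.75 × 0.0143124 = 0.0107343
Marginal: 0.0190157 + 0.0107343 = 0.02975
Responsibility of Population I: 0.0190157 / 0.02975 ≈ 0.6392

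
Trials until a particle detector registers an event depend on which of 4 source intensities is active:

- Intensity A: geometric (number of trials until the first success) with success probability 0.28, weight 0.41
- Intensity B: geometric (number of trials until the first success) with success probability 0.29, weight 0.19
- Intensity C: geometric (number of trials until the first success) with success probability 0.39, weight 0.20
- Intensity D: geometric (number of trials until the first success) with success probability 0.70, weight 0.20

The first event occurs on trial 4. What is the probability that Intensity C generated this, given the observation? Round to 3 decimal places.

Apply Bayes' rule: the posterior for each component is proportional to its prior times its likelihood at x.
Evaluate each component's likelihood at the observed value:
  f_A = 0.28·(1−0.28)^3 = 0.28·0.373248 = 0.104509
  f_B = 0.29·(1−0.29)^3 = 0.29·0.357911 = 0.103794
  f_C = 0.39·(1−0.39)^3 = 0.39·0.226981 = 0.0885226
  f_D = 0.70·(1−0.70)^3 = 0.70·0.027 = 0.0189
Prior × likelihood for each component:
  π_A·f_A = 0.41 × 0.104509 = 0.0428489
  π_B·f_B = 0.19 × 0.103794 = 0.0197209
  π_C·f_C = 0.20 × 0.0885226 = 0.0177045
  π_D·f_D = 0.20 × 0.0189 = 0.00378
Marginal: 0.0428489 + 0.0197209 + 0.0177045 + 0.00378 = 0.0840543
Responsibility of Intensity C: 0.0177045 / 0.0840543 ≈ 0.211

0.211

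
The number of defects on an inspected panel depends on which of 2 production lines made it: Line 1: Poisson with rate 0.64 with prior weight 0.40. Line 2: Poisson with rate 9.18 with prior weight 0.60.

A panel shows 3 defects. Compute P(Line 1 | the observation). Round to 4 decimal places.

0.5361

Apply Bayes' rule: the posterior for each component is proportional to its prior times its likelihood at x.
Component likelihoods at x = 3 defects:
  p_1 = 0.0230378
  p_2 = 0.0132909
Multiply by the mixture weights:
  w_1·p_1 = 0.40 × 0.0230378 = 0.0092151
  w_2·p_2 = 0.60 × 0.0132909 = 0.00797452
Normaliser: 0.0092151 + 0.00797452 = 0.0171896
So the posterior for Line 1 is 0.0092151 / 0.0171896 ≈ 0.5361.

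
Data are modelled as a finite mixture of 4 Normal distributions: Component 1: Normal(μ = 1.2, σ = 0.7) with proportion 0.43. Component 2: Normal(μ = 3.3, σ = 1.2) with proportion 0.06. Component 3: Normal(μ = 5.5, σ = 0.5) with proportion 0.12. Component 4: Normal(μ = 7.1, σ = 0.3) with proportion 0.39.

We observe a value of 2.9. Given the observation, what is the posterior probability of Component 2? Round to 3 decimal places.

The responsibility of component k is w_k f_k(x) divided by Σ_j w_j f_j(x).
Normal densities:
  L_1 = (1/(0.7·√(2π)))·exp(−(2.9−1.2)²/(2·0.7²)) = 0.569918·exp(-2.94898) = 0.0298598
  L_2 = (1/(1.2·√(2π)))·exp(−(2.9−3.3)²/(2·1.2²)) = 0.332452·exp(-0.05556) = 0.314486
  L_3 = (1/(0.5·√(2π)))·exp(−(2.9−5.5)²/(2·0.5²)) = 0.797885·exp(-13.52000) = 1.07221e-06
  L_4 = (1/(0.3·√(2π)))·exp(−(2.9−7.1)²/(2·0.3²)) = 1.329808·exp(-98.00000) = 3.65536e-43
Weight by the priors:
  w_1·L_1 = 0.43 × 0.0298598 = 0.0128397
  w_2·L_2 = 0.06 × 0.314486 = 0.0188692
  w_3·L_3 = 0.12 × 1.07221e-06 = 1.28665e-07
  w_4·L_4 = 0.39 × 3.65536e-43 = 1.42559e-43
Evidence: 0.0128397 + 0.0188692 + 1.28665e-07 + 1.42559e-43 = 0.031709
P(Component 2 | data) = 0.0188692 / 0.031709 ≈ 0.595

0.595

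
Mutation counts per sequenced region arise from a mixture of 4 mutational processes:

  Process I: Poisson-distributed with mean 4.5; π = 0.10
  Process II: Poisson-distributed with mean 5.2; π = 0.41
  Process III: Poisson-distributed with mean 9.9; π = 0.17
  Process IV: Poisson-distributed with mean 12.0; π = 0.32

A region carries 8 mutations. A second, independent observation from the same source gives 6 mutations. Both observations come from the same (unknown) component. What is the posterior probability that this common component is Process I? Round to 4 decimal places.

0.0854

Apply Bayes' rule: the posterior for each component is proportional to its prior times its likelihood at x.
Since both observations come from the same component, the likelihood for component k is f_k(x₁)·f_k(x₂).
  f_I = [e^(−4.5)·4.5^8/8! = 0.0463292] × [0.12812] = 0.0059357
  f_II = [e^(−5.2)·5.2^8/8! = 0.0731434] × [0.15148] = 0.0110798
  f_III = [e^(−9.9)·9.9^8/8! = 0.114827] × [0.065609] = 0.00753371
  f_IV = [e^(−12.0)·12.0^8/8! = 0.0655233] × [0.0254813] = 0.00166962
Prior × likelihood for each component:
  π_I·f_I = 0.10 × 0.0059357 = 0.00059357
  π_II·f_II = 0.41 × 0.0110798 = 0.00454271
  π_III·f_III = 0.17 × 0.00753371 = 0.00128073
  π_IV·f_IV = 0.32 × 0.00166962 = 0.000534277
Marginal: 0.00059357 + 0.00454271 + 0.00128073 + 0.000534277 = 0.00695129
Responsibility of Process I: 0.00059357 / 0.00695129 ≈ 0.0854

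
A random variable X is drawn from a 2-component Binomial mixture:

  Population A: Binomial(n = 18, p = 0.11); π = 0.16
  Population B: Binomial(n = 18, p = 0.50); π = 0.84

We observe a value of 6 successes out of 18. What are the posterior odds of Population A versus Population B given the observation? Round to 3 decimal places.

0.022

Since P(k|x) ∝ P(Z=k) f_k(x), the posterior odds are P(Z=i) f_i(x) / (P(Z=j) f_j(x)).
Component likelihoods at x = 6 successes out of 18:
  f_A = C(18,6)·0.11^6·0.89^12 = 18564·1.77156e-06·0.24699 = 0.00812284
  f_B = C(18,6)·0.50^6·0.50^12 = 18564·0.015625·0.000244141 = 0.070816
Odds = (0.16/0.84) × (0.00812284/0.070816) = 0.190476 × 0.114703 ≈ 0.022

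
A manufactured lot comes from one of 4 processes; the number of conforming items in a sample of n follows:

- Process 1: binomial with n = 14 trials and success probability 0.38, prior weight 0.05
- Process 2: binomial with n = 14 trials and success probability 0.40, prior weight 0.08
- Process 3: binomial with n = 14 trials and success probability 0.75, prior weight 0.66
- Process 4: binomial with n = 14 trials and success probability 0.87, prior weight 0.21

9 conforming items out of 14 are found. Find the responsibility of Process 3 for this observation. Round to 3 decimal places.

0.913

Apply Bayes' rule: the posterior for each component is proportional to its prior times its likelihood at x.
Evaluate each component's likelihood at the observed value:
  f_1 = C(14,9)·0.38^9·0.62^5 = 2002·0.000165216·0.0916133 = 0.0303023
  f_2 = C(14,9)·0.40^9·0.60^5 = 2002·0.000262144·0.07776 = 0.0408094
  f_3 = C(14,9)·0.75^9·0.25^5 = 2002·0.0750847·0.000976562 = 0.146796
  f_4 = C(14,9)·0.87^9·0.13^5 = 2002·0.285544·3.71293e-05 = 0.0212253
Multiply by the mixture weights:
  π_1·f_1 = 0.05 × 0.0303023 = 0.00151511
  π_2·f_2 = 0.08 × 0.0408094 = 0.00326475
  π_3·f_3 = 0.66 × 0.146796 = 0.0968856
  π_4·f_4 = 0.21 × 0.0212253 = 0.00445732
Denominator: 0.00151511 + 0.00326475 + 0.0968856 + 0.00445732 = 0.106123
Responsibility of Process 3: 0.0968856 / 0.106123 ≈ 0.913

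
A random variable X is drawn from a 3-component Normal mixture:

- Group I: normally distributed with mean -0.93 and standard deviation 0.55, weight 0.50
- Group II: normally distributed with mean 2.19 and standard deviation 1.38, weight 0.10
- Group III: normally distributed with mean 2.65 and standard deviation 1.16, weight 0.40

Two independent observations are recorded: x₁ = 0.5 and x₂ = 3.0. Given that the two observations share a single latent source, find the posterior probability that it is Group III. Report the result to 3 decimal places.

0.709

Posterior ∝ prior × likelihood, so P(k | x) ∝ P(Z=k) f_k(x); normalise over all components.
Since both observations come from the same component, the likelihood for component k is f_k(x₁)·f_k(x₂).
  f_I = [0.0246963] × [5.93673e-12] = 1.46615e-13
  f_II = [0.136574] × [0.243344] = 0.0332343
  f_III = [0.0617295] × [0.328612] = 0.0202851
Unnormalised posteriors:
  P(Z=I)·f_I = 0.50 × 1.46615e-13 = 7.33077e-14
  P(Z=II)·f_II = 0.10 × 0.0332343 = 0.00332343
  P(Z=III)·f_III = 0.40 × 0.0202851 = 0.00811402
Denominator: 7.33077e-14 + 0.00332343 + 0.00811402 = 0.0114375
P(Group III | x₁,x₂) ≈ 0.709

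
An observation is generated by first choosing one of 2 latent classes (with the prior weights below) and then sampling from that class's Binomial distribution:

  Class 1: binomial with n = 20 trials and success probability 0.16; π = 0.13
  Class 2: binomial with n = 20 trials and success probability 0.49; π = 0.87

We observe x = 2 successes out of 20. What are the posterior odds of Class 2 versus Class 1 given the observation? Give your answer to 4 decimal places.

0.0079

Only the two components matter; the odds are (π_i f_i(x)) / (π_j f_j(x)).
Evaluate each component's likelihood at the observed value:
  p_1 = 0.210873
  p_2 = 0.000248547
Odds = (0.87/0.13) × (0.000248547/0.210873) = 6.69231 × 0.00117866 ≈ 0.0079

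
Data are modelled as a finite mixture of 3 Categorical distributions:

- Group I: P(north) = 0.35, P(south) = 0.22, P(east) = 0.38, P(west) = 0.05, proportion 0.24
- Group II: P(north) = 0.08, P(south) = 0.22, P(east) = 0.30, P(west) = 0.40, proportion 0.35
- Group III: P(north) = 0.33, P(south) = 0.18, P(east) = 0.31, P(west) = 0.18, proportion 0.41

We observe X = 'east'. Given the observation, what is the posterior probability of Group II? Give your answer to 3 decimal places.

P(component k | x) = π_k·f_k(x) / marginal(x), where marginal(x) = Σ_j π_j·f_j(x).
Component likelihoods at x = 'east':
  f_I = 0.38
  f_II = 0.3
  f_III = 0.31
Weight by the priors:
  π_I·f_I = 0.24 × 0.38 = 0.0912
  π_II·f_II = 0.35 × 0.3 = 0.105
  π_III·f_III = 0.41 × 0.31 = 0.1271
Denominator: 0.0912 + 0.105 + 0.1271 = 0.3233
P(Group II | the observation) = 0.105 / 0.3233 ≈ 0.325

0.325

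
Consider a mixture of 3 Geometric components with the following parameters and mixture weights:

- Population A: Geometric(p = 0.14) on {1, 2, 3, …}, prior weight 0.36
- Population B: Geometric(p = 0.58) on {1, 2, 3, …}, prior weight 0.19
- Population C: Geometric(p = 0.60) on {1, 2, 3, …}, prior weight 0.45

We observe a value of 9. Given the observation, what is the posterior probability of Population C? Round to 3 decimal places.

The responsibility of component k is P(Z=k) f_k(x) divided by Σ_j P(Z=j) f_j(x).
Geometric probabilities:
  p_A = 0.0418905
  p_B = 0.000561594
  p_C = 0.000393216
Unnormalised posteriors:
  P(Z=A)·p_A = 0.36 × 0.0418905 = 0.0150806
  P(Z=B)·p_B = 0.19 × 0.000561594 = 0.000106703
  P(Z=C)·p_C = 0.45 × 0.000393216 = 0.000176947
Normaliser: 0.0150806 + 0.000106703 + 0.000176947 = 0.0153642
P(Population C | 9) ≈ 0.012

0.012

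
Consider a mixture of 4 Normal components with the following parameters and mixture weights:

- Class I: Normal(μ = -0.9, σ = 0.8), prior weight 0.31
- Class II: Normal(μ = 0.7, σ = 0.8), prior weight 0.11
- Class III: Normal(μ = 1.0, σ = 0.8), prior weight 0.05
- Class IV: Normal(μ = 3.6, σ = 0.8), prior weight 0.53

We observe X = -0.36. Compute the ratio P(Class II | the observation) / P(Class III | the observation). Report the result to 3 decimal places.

Only the two components matter; the odds are (P(Z=i) f_i(x)) / (P(Z=j) f_j(x)).
Evaluate each component's likelihood at the observed value:
  L_I = (1/(0.8·√(2π)))·exp(−(-0.36−-0.9)²/(2·0.8²)) = 0.498678·exp(-0.22781) = 0.397084
  L_II = (1/(0.8·√(2π)))·exp(−(-0.36−0.7)²/(2·0.8²)) = 0.498678·exp(-0.87781) = 0.207296
  L_III = (1/(0.8·√(2π)))·exp(−(-0.36−1.0)²/(2·0.8²)) = 0.498678·exp(-1.44500) = 0.117561
  L_IV = (1/(0.8·√(2π)))·exp(−(-0.36−3.6)²/(2·0.8²)) = 0.498678·exp(-12.25125) = 2.38325e-06
Posterior odds = (P(Z=II)·L_II) / (P(Z=III)·L_III) = (0.11·0.207296) / (0.05·0.117561) = 0.0228026 / 0.00587807 ≈ 3.879

3.879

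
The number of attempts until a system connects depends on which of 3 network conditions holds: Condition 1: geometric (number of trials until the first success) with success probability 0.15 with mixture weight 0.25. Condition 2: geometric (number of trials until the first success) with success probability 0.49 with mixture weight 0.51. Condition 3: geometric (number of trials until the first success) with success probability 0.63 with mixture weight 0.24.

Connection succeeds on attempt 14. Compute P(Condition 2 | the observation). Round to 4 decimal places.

0.0086

Apply Bayes' rule: the posterior for each component is proportional to its prior times its likelihood at x.
Component likelihoods at x = 14:
  p_1 = 0.0181358
  p_2 = 7.73764e-05
  p_3 = 1.53449e-06
Multiply by the mixture weights:
  π_1·p_1 = 0.25 × 0.0181358 = 0.00453396
  π_2·p_2 = 0.51 × 7.73764e-05 = 3.9462e-05
  π_3·p_3 = 0.24 × 1.53449e-06 = 3.68277e-07
Denominator: 0.00453396 + 3.9462e-05 + 3.68277e-07 = 0.00457379
So the posterior for Condition 2 is 3.9462e-05 / 0.00457379 ≈ 0.0086.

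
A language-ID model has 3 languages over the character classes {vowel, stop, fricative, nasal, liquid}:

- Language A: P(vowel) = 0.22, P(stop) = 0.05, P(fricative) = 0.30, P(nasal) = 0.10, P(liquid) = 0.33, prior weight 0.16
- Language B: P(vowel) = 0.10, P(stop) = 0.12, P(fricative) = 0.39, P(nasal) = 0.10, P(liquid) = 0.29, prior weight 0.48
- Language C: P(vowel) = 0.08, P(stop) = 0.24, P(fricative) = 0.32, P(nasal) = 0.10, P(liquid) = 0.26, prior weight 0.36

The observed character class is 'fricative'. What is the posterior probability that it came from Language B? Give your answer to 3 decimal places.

0.534

Posterior ∝ prior × likelihood, so P(k | x) ∝ w_k f_k(x); normalise over all components.
Categorical probabilities:
  f_A = P(fricative | comp) = 0.30
  f_B = P(fricative | comp) = 0.39
  f_C = P(fricative | comp) = 0.32
Prior × likelihood for each component:
  w_A·f_A = 0.16 × 0.3 = 0.048
  w_B·f_B = 0.48 × 0.39 = 0.1872
  w_C·f_C = 0.36 × 0.32 = 0.1152
Normaliser: 0.048 + 0.1872 + 0.1152 = 0.3504
So the posterior for Language B is 0.1872 / 0.3504 ≈ 0.534.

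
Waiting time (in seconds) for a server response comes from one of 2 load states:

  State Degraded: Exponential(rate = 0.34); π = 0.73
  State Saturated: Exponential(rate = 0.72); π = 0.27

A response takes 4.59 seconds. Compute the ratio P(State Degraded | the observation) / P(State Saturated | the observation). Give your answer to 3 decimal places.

7.305

Only the two components matter; the odds are (P(Z=i) f_i(x)) / (P(Z=j) f_j(x)).
Evaluate each component's likelihood at the observed value:
  L_Degraded = 0.34·e^(−0.34·4.59) = 0.34·e^(−1.5606) = 0.0714034
  L_Saturated = 0.72·e^(−0.72·4.59) = 0.72·e^(−3.3048) = 0.0264287
0.0521245 / 0.00713575 ≈ 7.305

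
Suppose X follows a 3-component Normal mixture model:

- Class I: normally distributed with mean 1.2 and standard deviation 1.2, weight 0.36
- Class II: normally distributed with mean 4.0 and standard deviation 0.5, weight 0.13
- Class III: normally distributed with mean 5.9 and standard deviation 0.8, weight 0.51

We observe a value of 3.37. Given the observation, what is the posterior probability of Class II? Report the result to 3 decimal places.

0.652

By Bayes' theorem, P(k | x) = P(Z=k) f_k(x) / Σ_j P(Z=j) f_j(x).
Component likelihoods at x = 3.37:
  f_I = (1/(1.2·√(2π)))·exp(−(3.37−1.2)²/(2·1.2²)) = 0.332452·exp(-1.63503) = 0.06481
  f_II = (1/(0.5·√(2π)))·exp(−(3.37−4.0)²/(2·0.5²)) = 0.797885·exp(-0.79380) = 0.360742
  f_III = (1/(0.8·√(2π)))·exp(−(3.37−5.9)²/(2·0.8²)) = 0.498678·exp(-5.00070) = 0.0033577
Prior × likelihood for each component:
  P(Z=I)·f_I = 0.36 × 0.06481 = 0.0233316
  P(Z=II)·f_II = 0.13 × 0.360742 = 0.0468965
  P(Z=III)·f_III = 0.51 × 0.0033577 = 0.00171243
Normaliser: 0.0233316 + 0.0468965 + 0.00171243 = 0.0719405
P(Class II | x) ≈ 0.652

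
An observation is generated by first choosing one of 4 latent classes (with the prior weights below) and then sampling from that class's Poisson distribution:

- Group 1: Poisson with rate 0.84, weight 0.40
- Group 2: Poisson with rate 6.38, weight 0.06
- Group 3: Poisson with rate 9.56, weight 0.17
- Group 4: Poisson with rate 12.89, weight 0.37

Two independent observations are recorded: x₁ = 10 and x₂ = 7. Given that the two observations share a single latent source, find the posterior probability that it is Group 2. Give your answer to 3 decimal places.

Apply Bayes' rule: the posterior for each component is proportional to its prior times its likelihood at x.
Since both observations come from the same component, the likelihood for component k is f_k(x₁)·f_k(x₂).
  f_1 = [e^(−0.84)·0.84^10/10! = 2.08076e-08] × [2.52765e-05] = 5.25944e-13
  f_2 = [e^(−6.38)·6.38^10/10! = 0.0521969] × [0.144716] = 0.00755371
  f_3 = [e^(−9.56)·9.56^10/10! = 0.123868] × [0.102075] = 0.0126439
  f_4 = [e^(−12.89)·12.89^10/10! = 0.0880461] × [0.0295995] = 0.00260612
Multiply by the mixture weights:
  P(Z=1)·f_1 = 0.40 × 5.25944e-13 = 2.10378e-13
  P(Z=2)·f_2 = 0.06 × 0.00755371 = 0.000453223
  P(Z=3)·f_3 = 0.17 × 0.0126439 = 0.00214946
  P(Z=4)·f_4 = 0.37 × 0.00260612 = 0.000964264
Evidence: 2.10378e-13 + 0.000453223 + 0.00214946 + 0.000964264 = 0.00356695
Responsibility of Group 2: 0.000453223 / 0.00356695 ≈ 0.127

0.127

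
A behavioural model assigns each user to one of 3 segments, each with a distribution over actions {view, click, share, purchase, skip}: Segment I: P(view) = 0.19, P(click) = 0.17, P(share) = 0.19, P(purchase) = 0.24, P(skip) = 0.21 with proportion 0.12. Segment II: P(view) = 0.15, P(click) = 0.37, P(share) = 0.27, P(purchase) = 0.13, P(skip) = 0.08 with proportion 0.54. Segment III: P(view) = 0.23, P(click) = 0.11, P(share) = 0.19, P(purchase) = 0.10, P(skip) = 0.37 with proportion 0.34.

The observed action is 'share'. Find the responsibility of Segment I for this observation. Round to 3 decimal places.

0.098

By Bayes' theorem, P(k | x) = w_k f_k(x) / Σ_j w_j f_j(x).
Component likelihoods at x = 'share':
  f_I = P(share | comp) = 0.19
  f_II = P(share | comp) = 0.27
  f_III = P(share | comp) = 0.19
Prior × likelihood for each component:
  w_I·f_I = 0.12 × 0.19 = 0.0228
  w_II·f_II = 0.54 × 0.27 = 0.1458
  w_III·f_III = 0.34 × 0.19 = 0.0646
Marginal: 0.0228 + 0.1458 + 0.0646 = 0.2332
P(Segment I | data) ≈ 0.098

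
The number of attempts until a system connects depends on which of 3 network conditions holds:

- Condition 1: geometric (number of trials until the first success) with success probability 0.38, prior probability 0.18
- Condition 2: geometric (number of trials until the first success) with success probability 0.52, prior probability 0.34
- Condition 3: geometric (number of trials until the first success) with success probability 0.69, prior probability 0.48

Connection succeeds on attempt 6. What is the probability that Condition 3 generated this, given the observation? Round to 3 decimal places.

Apply Bayes' rule: the posterior for each component is proportional to its prior times its likelihood at x.
Evaluate each component's likelihood at the observed value:
  p_1 = 0.034813
  p_2 = 0.0132498
  p_3 = 0.00197541
Weight by the priors:
  w_1·p_1 = 0.18 × 0.034813 = 0.00626635
  w_2·p_2 = 0.34 × 0.0132498 = 0.00450493
  w_3·p_3 = 0.48 × 0.00197541 = 0.000948197
Marginal: 0.00626635 + 0.00450493 + 0.000948197 = 0.0117195
So the posterior for Condition 3 is 0.000948197 / 0.0117195 ≈ 0.081.

0.081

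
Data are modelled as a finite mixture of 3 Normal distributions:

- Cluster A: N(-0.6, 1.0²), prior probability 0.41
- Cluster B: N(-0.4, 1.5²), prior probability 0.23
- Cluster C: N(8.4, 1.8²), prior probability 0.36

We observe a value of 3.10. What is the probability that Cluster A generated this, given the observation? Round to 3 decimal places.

0.033

Apply Bayes' rule: the posterior for each component is proportional to its prior times its likelihood at x.
Component likelihoods at x = 3.10:
  f_A = (1/(1.0·√(2π)))·exp(−(3.10−-0.6)²/(2·1.0²)) = 0.398942·exp(-6.84500) = 0.00042478
  f_B = (1/(1.5·√(2π)))·exp(−(3.10−-0.4)²/(2·1.5²)) = 0.265962·exp(-2.72222) = 0.0174813
  f_C = (1/(1.8·√(2π)))·exp(−(3.10−8.4)²/(2·1.8²)) = 0.221635·exp(-4.33488) = 0.00290419
Prior × likelihood for each component:
  π_A·f_A = 0.41 × 0.00042478 = 0.00017416
  π_B·f_B = 0.23 × 0.0174813 = 0.00402069
  π_C·f_C = 0.36 × 0.00290419 = 0.00104551
Denominator: 0.00017416 + 0.00402069 + 0.00104551 = 0.00524036
P(Cluster A | the observation) = 0.00017416 / 0.00524036 ≈ 0.033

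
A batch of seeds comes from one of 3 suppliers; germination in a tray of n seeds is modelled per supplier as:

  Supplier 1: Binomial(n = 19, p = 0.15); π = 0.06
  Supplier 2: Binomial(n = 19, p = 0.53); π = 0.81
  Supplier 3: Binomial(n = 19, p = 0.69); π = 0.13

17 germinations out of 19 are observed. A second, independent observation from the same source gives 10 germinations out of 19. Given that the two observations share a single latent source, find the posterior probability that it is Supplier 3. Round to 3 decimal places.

Posterior ∝ prior × likelihood, so P(k | x) ∝ π_k f_k(x); normalise over all components.
Since both observations come from the same component, the likelihood for component k is f_k(x₁)·f_k(x₂).
  f_1 = [C(19,17)·0.15^17·0.85^2 = 171·9.85261e-15·0.7225 = 1.21727e-12] × [0.000123382] = 1.50189e-16
  f_2 = [C(19,17)·0.53^17·0.47^2 = 171·2.05442e-05·0.2209 = 0.000776036] × [0.180804] = 0.00014031
  f_3 = [C(19,17)·0.69^17·0.31^2 = 171·0.00182152·0.0961 = 0.0299333] × [0.0597468] = 0.00178842
Unnormalised posteriors:
  π_1·f_1 = 0.06 × 1.50189e-16 = 9.01131e-18
  π_2·f_2 = 0.81 × 0.00014031 = 0.000113651
  π_3·f_3 = 0.13 × 0.00178842 = 0.000232494
Sum: 9.01131e-18 + 0.000113651 + 0.000232494 = 0.000346146
So the posterior for Supplier 3 is 0.000232494 / 0.000346146 ≈ 0.672.

0.672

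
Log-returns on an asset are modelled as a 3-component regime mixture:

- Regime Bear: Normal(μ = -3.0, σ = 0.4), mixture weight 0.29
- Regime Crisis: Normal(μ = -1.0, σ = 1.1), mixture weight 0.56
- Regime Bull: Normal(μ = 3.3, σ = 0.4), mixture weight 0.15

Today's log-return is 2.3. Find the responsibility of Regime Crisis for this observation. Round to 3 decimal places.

0.256

The responsibility of component k is w_k f_k(x) divided by Σ_j w_j f_j(x).
Component likelihoods at x = 2.3:
  L_Bear = (1/(0.4·√(2π)))·exp(−(2.3−-3.0)²/(2·0.4²)) = 0.997356·exp(-87.78125) = 7.51515e-39
  L_Crisis = (1/(1.1·√(2π)))·exp(−(2.3−-1.0)²/(2·1.1²)) = 0.362675·exp(-4.50000) = 0.00402895
  L_Bull = (1/(0.4·√(2π)))·exp(−(2.3−3.3)²/(2·0.4²)) = 0.997356·exp(-3.12500) = 0.0438208
Weight by the priors:
  w_Bear·L_Bear = 0.29 × 7.51515e-39 = 2.17939e-39
  w_Crisis·L_Crisis = 0.56 × 0.00402895 = 0.00225621
  w_Bull·L_Bull = 0.15 × 0.0438208 = 0.00657311
Normaliser: 2.17939e-39 + 0.00225621 + 0.00657311 = 0.00882933
So the posterior for Regime Crisis is 0.00225621 / 0.00882933 ≈ 0.256.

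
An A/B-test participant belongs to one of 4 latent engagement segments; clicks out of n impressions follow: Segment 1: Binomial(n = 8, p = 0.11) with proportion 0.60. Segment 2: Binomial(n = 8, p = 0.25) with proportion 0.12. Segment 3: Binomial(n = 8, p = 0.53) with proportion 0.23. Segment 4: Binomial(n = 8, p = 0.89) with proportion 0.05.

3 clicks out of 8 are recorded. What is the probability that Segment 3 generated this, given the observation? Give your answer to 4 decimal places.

Apply Bayes' rule: the posterior for each component is proportional to its prior times its likelihood at x.
Binomial probabilities:
  f_1 = 0.0416213
  f_2 = 0.207642
  f_3 = 0.191208
  f_4 = 0.000635801
Multiply by the mixture weights:
  w_1·f_1 = 0.60 × 0.0416213 = 0.0249728
  w_2·f_2 = 0.12 × 0.207642 = 0.024917
  w_3·f_3 = 0.23 × 0.191208 = 0.0439777
  w_4·f_4 = 0.05 × 0.000635801 = 3.17901e-05
Normaliser: 0.0249728 + 0.024917 + 0.0439777 + 3.17901e-05 = 0.0938993
P(Segment 3 | data) = 0.0439777 / 0.0938993 ≈ 0.4683

0.4683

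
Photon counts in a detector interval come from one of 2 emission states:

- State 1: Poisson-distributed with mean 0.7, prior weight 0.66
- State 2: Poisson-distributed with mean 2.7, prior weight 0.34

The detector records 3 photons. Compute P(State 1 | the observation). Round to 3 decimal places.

By Bayes' theorem, P(k | x) = π_k f_k(x) / Σ_j π_j f_j(x).
Component likelihoods at x = 3 photons:
  p_1 = 0.0283881
  p_2 = 0.220468
Multiply by the mixture weights:
  π_1·p_1 = 0.66 × 0.0283881 = 0.0187362
  π_2·p_2 = 0.34 × 0.220468 = 0.074959
Normaliser: 0.0187362 + 0.074959 = 0.0936952
P(State 1 | x) ≈ 0.200

0.200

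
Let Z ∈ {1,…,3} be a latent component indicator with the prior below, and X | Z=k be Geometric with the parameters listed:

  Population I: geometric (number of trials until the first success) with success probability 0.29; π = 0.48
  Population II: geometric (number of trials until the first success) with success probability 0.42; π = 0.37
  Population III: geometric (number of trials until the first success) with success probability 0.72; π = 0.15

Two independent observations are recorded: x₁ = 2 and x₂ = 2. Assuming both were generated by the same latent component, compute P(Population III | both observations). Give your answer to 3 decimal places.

Apply Bayes' rule: the posterior for each component is proportional to its prior times its likelihood at x.
Since both observations come from the same component, the likelihood for component k is f_k(x₁)·f_k(x₂).
  L_I = [0.2059] × [0.2059] = 0.0423948
  L_II = [0.2436] × [0.2436] = 0.059341
  L_III = [0.2016] × [0.2016] = 0.0406426
Prior × likelihood for each component:
  w_I·L_I = 0.48 × 0.0423948 = 0.0203495
  w_II·L_II = 0.37 × 0.059341 = 0.0219562
  w_III·L_III = 0.15 × 0.0406426 = 0.00609638
Sum: 0.0203495 + 0.0219562 + 0.00609638 = 0.048402
P(Population III | data) = 0.00609638 / 0.048402 ≈ 0.126

0.126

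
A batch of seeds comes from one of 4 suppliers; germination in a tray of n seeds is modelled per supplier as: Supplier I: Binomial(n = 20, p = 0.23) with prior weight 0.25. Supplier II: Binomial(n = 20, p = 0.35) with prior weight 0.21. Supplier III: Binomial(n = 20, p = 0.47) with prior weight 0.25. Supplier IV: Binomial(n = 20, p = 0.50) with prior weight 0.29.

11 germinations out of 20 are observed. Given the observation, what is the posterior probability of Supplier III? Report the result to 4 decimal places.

0.3886

Apply Bayes' rule: the posterior for each component is proportional to its prior times its likelihood at x.
Component likelihoods at x = 11 germinations out of 20:
  p_I = 0.00152275
  p_II = 0.0335873
  p_III = 0.137014
  p_IV = 0.160179
Prior × likelihood for each component:
  w_I·p_I = 0.25 × 0.00152275 = 0.000380687
  w_II·p_II = 0.21 × 0.0335873 = 0.00705332
  w_III·p_III = 0.25 × 0.137014 = 0.0342535
  w_IV·p_IV = 0.29 × 0.160179 = 0.046452
Denominator: 0.000380687 + 0.00705332 + 0.0342535 + 0.046452 = 0.0881395
So the posterior for Supplier III is 0.0342535 / 0.0881395 ≈ 0.3886.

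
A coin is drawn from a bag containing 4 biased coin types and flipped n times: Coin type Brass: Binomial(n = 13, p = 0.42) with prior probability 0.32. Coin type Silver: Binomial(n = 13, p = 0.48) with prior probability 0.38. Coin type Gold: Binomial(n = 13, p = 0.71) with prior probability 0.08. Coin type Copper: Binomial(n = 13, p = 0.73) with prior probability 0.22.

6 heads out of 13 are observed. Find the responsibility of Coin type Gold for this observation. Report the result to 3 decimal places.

Posterior ∝ prior × likelihood, so P(k | x) ∝ π_k f_k(x); normalise over all components.
Component likelihoods at x = 6 heads out of 13:
  L_Brass = C(13,6)·0.42^6·0.58^7 = 1716·0.00548903·0.0220798 = 0.207974
  L_Silver = C(13,6)·0.48^6·0.52^7 = 1716·0.0122306·0.0102807 = 0.215769
  L_Gold = C(13,6)·0.71^6·0.29^7 = 1716·0.1281·0.000172499 = 0.0379187
  L_Copper = C(13,6)·0.73^6·0.27^7 = 1716·0.151334·0.000104604 = 0.0271644
Unnormalised posteriors:
  π_Brass·L_Brass = 0.32 × 0.207974 = 0.0665517
  π_Silver·L_Silver = 0.38 × 0.215769 = 0.081992
  π_Gold·L_Gold = 0.08 × 0.0379187 = 0.0030335
  π_Copper·L_Copper = 0.22 × 0.0271644 = 0.00597618
Denominator: 0.0665517 + 0.081992 + 0.0030335 + 0.00597618 = 0.157553
Responsibility of Coin type Gold: 0.0030335 / 0.157553 ≈ 0.019

0.019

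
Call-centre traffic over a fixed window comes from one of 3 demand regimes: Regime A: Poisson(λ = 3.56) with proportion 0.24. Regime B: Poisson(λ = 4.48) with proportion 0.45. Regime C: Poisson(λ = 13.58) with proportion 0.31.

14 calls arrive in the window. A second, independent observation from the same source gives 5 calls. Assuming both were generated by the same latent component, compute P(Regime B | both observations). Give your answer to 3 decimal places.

0.076

By Bayes' theorem, P(k | x) = P(Z=k) f_k(x) / Σ_j P(Z=j) f_j(x).
Since both observations come from the same component, the likelihood for component k is f_k(x₁)·f_k(x₂).
  f_A = [1.71318e-05] × [0.135513] = 2.32158e-06
  f_B = [0.000170547] × [0.170439] = 2.90679e-05
  f_C = [0.10531] × [0.00487078] = 0.000512942
Prior × likelihood for each component:
  P(Z=A)·f_A = 0.24 × 2.32158e-06 = 5.57179e-07
  P(Z=B)·f_B = 0.45 × 2.90679e-05 = 1.30806e-05
  P(Z=C)·f_C = 0.31 × 0.000512942 = 0.000159012
Normaliser: 5.57179e-07 + 1.30806e-05 + 0.000159012 = 0.00017265
Responsibility of Regime B: 1.30806e-05 / 0.00017265 ≈ 0.076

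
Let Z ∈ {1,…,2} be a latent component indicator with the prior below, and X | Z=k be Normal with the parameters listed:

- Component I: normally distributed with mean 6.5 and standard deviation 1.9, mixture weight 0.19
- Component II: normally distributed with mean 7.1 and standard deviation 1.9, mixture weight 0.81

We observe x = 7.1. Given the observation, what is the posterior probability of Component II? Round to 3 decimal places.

Apply Bayes' rule: the posterior for each component is proportional to its prior times its likelihood at x.
Evaluate each component's likelihood at the observed value:
  L_I = (1/(1.9·√(2π)))·exp(−(7.1−6.5)²/(2·1.9²)) = 0.209970·exp(-0.04986) = 0.199757
  L_II = (1/(1.9·√(2π)))·exp(−(7.1−7.1)²/(2·1.9²)) = 0.209970·exp(-0.00000) = 0.20997
Multiply by the mixture weights:
  π_I·L_I = 0.19 × 0.199757 = 0.0379538
  π_II·L_II = 0.81 × 0.20997 = 0.170075
Normaliser: 0.0379538 + 0.170075 = 0.208029
P(Component II | x) ≈ 0.818

0.818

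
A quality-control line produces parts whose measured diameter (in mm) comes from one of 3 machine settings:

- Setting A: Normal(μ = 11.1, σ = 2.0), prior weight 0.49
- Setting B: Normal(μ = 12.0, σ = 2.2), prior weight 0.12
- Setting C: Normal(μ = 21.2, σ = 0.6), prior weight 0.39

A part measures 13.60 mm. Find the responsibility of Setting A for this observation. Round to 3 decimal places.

0.728

The responsibility of component k is w_k f_k(x) divided by Σ_j w_j f_j(x).
Evaluate each component's likelihood at the observed value:
  L_A = (1/(2.0·√(2π)))·exp(−(13.60−11.1)²/(2·2.0²)) = 0.199471·exp(-0.78125) = 0.0913245
  L_B = (1/(2.2·√(2π)))·exp(−(13.60−12.0)²/(2·2.2²)) = 0.181337·exp(-0.26446) = 0.139198
  L_C = (1/(0.6·√(2π)))·exp(−(13.60−21.2)²/(2·0.6²)) = 0.664904·exp(-80.22222) = 9.60927e-36
Weight by the priors:
  w_A·L_A = 0.49 × 0.0913245 = 0.044749
  w_B·L_B = 0.12 × 0.139198 = 0.0167037
  w_C·L_C = 0.39 × 9.60927e-36 = 3.74762e-36
Sum: 0.044749 + 0.0167037 + 3.74762e-36 = 0.0614528
So the posterior for Setting A is 0.044749 / 0.0614528 ≈ 0.728.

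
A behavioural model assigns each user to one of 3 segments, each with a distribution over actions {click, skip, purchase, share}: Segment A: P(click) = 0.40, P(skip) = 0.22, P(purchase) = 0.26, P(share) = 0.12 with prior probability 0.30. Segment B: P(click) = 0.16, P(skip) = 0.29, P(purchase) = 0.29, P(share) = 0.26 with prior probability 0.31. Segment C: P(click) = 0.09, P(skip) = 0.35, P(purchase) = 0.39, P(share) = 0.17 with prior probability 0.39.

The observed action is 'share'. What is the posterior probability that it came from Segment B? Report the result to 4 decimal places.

0.4407

Apply Bayes' rule: the posterior for each component is proportional to its prior times its likelihood at x.
Evaluate each component's likelihood at the observed value:
  L_A = 0.12
  L_B = 0.26
  L_C = 0.17
Multiply by the mixture weights:
  P(Z=A)·L_A = 0.30 × 0.12 = 0.036
  P(Z=B)·L_B = 0.31 × 0.26 = 0.0806
  P(Z=C)·L_C = 0.39 × 0.17 = 0.0663
Denominator: 0.036 + 0.0806 + 0.0663 = 0.1829
Responsibility of Segment B: 0.0806 / 0.1829 ≈ 0.4407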